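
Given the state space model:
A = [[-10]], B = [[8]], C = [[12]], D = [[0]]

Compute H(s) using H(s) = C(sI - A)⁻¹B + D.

(sI - A)⁻¹ = 1/(s + 10). H(s) = 12 × 8/(s + 10) + 0 = 96/(s + 10).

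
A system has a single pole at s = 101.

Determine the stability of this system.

Pole at s = 101 is in the right half-plane. Unstable.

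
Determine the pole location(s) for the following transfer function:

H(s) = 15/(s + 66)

Pole is where denominator = 0: s + 66 = 0, so s = -66.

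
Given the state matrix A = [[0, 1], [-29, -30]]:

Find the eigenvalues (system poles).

det(A - λI) = λ² - (-30)λ + 29 = (λ - (-29))(λ - (-1)). Eigenvalues: -29, -1.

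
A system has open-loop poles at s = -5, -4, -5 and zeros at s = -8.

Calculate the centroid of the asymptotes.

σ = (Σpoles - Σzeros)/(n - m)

σ = (Σpoles - Σzeros)/(n - m) = (-14 - (-8))/(3 - 1) = -6/2 = -3.0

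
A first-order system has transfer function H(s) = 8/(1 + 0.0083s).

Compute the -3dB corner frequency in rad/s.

Corner frequency = 1/τ = 1/0.0083 = 120.482 rad/s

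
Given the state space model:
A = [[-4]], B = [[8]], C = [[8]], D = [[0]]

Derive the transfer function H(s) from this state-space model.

(sI - A)⁻¹ = 1/(s + 4). H(s) = 8 × 8/(s + 4) + 0 = 64/(s + 4).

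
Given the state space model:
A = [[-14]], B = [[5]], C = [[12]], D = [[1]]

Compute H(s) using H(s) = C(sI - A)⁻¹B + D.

(sI - A)⁻¹ = 1/(s + 14). H(s) = 12×5/(s + 14) + 1 = (s + 74)/(s + 14).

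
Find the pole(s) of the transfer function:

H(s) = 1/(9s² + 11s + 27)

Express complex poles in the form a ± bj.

Discriminant = 11² - 4×9×27 = 121 - 972 = -851 < 0, so the poles are a complex conjugate pair s = (-11 ± j√851)/(2×9). Real part = -11/(2×9) = -11/18 ≈ -0.6111; imaginary part = ±√851/(2×9) ≈ 1.6207. Poles: s = -0.6111 ± 1.6207j.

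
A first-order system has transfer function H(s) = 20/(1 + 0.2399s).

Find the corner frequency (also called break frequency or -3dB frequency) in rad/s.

Corner frequency = 1/τ = 1/0.2399 = 4.168 rad/s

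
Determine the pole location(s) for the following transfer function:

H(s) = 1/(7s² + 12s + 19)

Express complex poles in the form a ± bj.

Discriminant = 12² - 4×7×19 = 144 - 532 = -388 < 0, so the poles are a complex conjugate pair s = (-12 ± j√388)/(2×7). Real part = -12/(2×7) = -12/14 ≈ -0.8571; imaginary part = ±√388/(2×7) ≈ 1.4070. Poles: s = -0.8571 ± 1.4070j.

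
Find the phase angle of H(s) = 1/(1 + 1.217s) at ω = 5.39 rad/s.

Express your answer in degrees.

Phase = -arctan(ωτ) = -arctan(5.39 × 1.217) = -81.3°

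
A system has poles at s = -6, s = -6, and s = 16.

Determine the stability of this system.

Pole(s) at s = 16 are not in the left half-plane. System is unstable.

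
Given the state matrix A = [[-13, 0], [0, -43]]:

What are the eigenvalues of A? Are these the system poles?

For diagonal matrix, eigenvalues are diagonal entries: λ₁ = -13, λ₂ = -43. Eigenvalues of A = system poles.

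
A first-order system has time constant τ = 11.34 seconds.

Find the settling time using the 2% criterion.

For first-order system, 2% settling time ≈ 4τ = 4 × 11.34 = 45.36 s.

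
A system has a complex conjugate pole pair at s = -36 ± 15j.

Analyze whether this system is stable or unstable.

Real part of poles is -36 (< 0, left half-plane). Stable.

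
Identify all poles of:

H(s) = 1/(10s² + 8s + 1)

Discriminant = 8² - 4×10×1 = 64 - 40 = 24 > 0, so two distinct real poles. Using quadratic formula: s = (-8 ± √24)/(2×10) = (-8 ± √24)/20, with √24 ≈ 4.8990. s₁ ≈ -0.1551, s₂ ≈ -0.6449. Poles: s₁ = -0.1551, s₂ = -0.6449.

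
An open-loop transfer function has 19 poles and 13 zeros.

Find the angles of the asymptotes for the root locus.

n - m = 19 - 13 = 6. Angles: θk = (2k + 1)·180°/6 = 30°, 90°, 150°, 210°, 270°, 330°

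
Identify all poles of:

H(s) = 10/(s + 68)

Pole is where denominator = 0: s + 68 = 0, so s = -68.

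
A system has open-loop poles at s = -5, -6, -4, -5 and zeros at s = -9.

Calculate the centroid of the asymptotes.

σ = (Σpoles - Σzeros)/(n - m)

σ = (Σpoles - Σzeros)/(n - m) = (-20 - (-9))/(4 - 1) = -11/3 = -3.67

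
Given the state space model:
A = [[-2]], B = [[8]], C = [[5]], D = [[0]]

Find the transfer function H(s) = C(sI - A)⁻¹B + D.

(sI - A)⁻¹ = 1/(s + 2). H(s) = 5 × 8/(s + 2) + 0 = 40/(s + 2).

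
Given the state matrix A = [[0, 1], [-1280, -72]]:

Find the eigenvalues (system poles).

det(A - λI) = λ² - (-72)λ + 1280 = (λ - (-40))(λ - (-32)). Eigenvalues: -40, -32.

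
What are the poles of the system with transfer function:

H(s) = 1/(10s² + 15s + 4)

Discriminant = 15² - 4×10×4 = 225 - 160 = 65 > 0, so two distinct real poles. Using quadratic formula: s = (-15 ± √65)/(2×10) = (-15 ± √65)/20, with √65 ≈ 8.0623. s₁ ≈ -0.3469, s₂ ≈ -1.1531. Poles: s₁ = -0.3469, s₂ = -1.1531.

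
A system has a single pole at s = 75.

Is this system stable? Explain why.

Pole at s = 75 is in the right half-plane. Unstable.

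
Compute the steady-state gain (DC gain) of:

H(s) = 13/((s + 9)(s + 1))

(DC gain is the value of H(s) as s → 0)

DC gain = H(0) = 13/(9 × 1) = 13/9 = 1.4444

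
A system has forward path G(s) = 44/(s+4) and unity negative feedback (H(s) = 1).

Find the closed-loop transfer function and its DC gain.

T(s) = G/(1+GH) = [44/(s+4)] / [1 + 44/(s+4)] = 44/(s+4+44) = 44/(s+48). DC gain = 44/48 = 0.9167.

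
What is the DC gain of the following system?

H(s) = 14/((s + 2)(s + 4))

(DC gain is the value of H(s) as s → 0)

DC gain = H(0) = 14/(2 × 4) = 14/8 = 1.75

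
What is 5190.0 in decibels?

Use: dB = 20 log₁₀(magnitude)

dB = 20 log₁₀(5190.0) = 74.3 dB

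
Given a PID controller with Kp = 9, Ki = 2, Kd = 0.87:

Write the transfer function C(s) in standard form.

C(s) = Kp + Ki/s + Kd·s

Substituting values: C(s) = 9 + 2/s + 0.87s = (0.87s² + 9s + 2)/s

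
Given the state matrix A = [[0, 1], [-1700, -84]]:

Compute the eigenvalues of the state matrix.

det(A - λI) = λ² - (-84)λ + 1700 = (λ - (-50))(λ - (-34)). Eigenvalues: -50, -34.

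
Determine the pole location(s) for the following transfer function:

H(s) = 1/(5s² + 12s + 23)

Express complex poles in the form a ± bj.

Discriminant = 12² - 4×5×23 = 144 - 460 = -316 < 0, so the poles are a complex conjugate pair s = (-12 ± j√316)/(2×5). Real part = -12/(2×5) = -12/10 = -1.2; imaginary part = ±√316/(2×5) ≈ 1.7776. Poles: s = -1.2 ± 1.7776j.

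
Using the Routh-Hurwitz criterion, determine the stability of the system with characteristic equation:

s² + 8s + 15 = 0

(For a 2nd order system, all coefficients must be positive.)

Coefficients: 1, 8, 15. All positive, so system is stable.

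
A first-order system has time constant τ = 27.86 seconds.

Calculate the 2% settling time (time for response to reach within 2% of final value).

For first-order system, 2% settling time ≈ 4τ = 4 × 27.86 = 111.44 s.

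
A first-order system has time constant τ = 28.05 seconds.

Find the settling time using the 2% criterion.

For first-order system, 2% settling time ≈ 4τ = 4 × 28.05 = 112.2 s.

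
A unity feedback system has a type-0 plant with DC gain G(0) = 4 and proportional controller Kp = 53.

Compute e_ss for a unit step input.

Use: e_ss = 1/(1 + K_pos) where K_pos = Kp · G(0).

K_pos = Kp · G(0) = 53 × 4 = 212. e_ss = 1/(1 + 212) = 0.0047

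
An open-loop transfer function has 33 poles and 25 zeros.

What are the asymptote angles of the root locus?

n - m = 33 - 25 = 8. Angles: θk = (2k + 1)·180°/8 = 22.5°, 67.5°, 112.5°, 157.5°, 202.5°, 247.5°, 292.5°, 337.5°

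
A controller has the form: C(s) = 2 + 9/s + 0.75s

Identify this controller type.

This is a Proportional-Integral-Derivative (PID) controller.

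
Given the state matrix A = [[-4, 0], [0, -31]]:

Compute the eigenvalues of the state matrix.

For diagonal matrix, eigenvalues are diagonal entries: λ₁ = -4, λ₂ = -31.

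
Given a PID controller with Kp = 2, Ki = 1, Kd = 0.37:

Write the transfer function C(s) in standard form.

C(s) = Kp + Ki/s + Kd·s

Substituting values: C(s) = 2 + 1/s + 0.37s = (0.37s² + 2s + 1)/s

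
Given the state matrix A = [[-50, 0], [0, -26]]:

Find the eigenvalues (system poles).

For diagonal matrix, eigenvalues are diagonal entries: λ₁ = -50, λ₂ = -26.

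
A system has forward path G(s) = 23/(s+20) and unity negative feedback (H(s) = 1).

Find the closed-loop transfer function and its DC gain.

T(s) = G/(1+GH) = [23/(s+20)] / [1 + 23/(s+20)] = 23/(s+20+23) = 23/(s+43). DC gain = 23/43 = 0.5349.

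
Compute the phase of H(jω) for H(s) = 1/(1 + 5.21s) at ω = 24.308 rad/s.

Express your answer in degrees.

Phase = -arctan(ωτ) = -arctan(24.308 × 5.21) = -89.5°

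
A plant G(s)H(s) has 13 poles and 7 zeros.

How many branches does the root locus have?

Root locus has n branches where n = number of poles = 13.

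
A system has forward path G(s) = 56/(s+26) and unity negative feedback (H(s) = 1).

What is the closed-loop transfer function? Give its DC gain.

T(s) = G/(1+GH) = [56/(s+26)] / [1 + 56/(s+26)] = 56/(s+26+56) = 56/(s+82). DC gain = 56/82 = 0.6829.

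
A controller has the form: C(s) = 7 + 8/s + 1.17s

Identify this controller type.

This is a Proportional-Integral-Derivative (PID) controller.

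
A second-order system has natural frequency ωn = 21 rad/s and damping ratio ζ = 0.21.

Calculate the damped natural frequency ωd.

ωd = ωn√(1 - ζ²) = 21√(1 - 0.21²) = 20.53 rad/s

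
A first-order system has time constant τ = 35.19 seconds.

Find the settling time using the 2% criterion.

For first-order system, 2% settling time ≈ 4τ = 4 × 35.19 = 140.76 s.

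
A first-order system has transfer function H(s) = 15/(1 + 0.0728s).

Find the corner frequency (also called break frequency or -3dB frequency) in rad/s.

Corner frequency = 1/τ = 1/0.0728 = 13.736 rad/s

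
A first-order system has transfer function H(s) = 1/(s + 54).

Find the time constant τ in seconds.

For H(s) = 1/(s + 1/τ), the pole is at -1/τ = -54, so τ = 1/54 = 0.0185 s.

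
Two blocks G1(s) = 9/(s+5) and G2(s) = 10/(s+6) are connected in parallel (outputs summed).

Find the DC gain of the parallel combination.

Parallel: G_eq = G1 + G2. DC gain = G1(0) + G2(0) = 9/5 + 10/6 = 1.8 + 1.6667 = 3.4667.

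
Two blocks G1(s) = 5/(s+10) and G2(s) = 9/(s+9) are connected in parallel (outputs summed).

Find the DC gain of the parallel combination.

Parallel: G_eq = G1 + G2. DC gain = G1(0) + G2(0) = 5/10 + 9/9 = 0.5 + 1 = 1.5.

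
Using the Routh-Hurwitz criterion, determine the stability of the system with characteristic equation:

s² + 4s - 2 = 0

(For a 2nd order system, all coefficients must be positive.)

Coefficients: 1, 4, -2. c=-2 not positive, so system is unstable.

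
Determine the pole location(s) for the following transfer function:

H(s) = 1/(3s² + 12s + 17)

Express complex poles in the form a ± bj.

Discriminant = 12² - 4×3×17 = 144 - 204 = -60 < 0, so the poles are a complex conjugate pair s = (-12 ± j√60)/(2×3). Real part = -12/(2×3) = -12/6 = -2; imaginary part = ±√60/(2×3) ≈ 1.2910. Poles: s = -2 ± 1.2910j.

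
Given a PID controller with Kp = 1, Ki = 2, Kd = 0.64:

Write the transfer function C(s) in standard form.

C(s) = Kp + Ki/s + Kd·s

Substituting values: C(s) = 1 + 2/s + 0.64s = (0.64s² + s + 2)/s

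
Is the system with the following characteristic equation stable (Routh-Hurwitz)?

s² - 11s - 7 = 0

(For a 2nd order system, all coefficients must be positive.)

Coefficients: 1, -11, -7. b=-11, c=-7 not positive, so system is unstable.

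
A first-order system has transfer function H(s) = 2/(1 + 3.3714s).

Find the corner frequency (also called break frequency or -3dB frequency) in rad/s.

Corner frequency = 1/τ = 1/3.3714 = 0.297 rad/s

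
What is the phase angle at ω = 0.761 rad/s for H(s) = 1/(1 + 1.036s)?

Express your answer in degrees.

Phase = -arctan(ωτ) = -arctan(0.761 × 1.036) = -38.3°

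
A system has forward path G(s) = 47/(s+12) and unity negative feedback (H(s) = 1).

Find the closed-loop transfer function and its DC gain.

T(s) = G/(1+GH) = [47/(s+12)] / [1 + 47/(s+12)] = 47/(s+12+47) = 47/(s+59). DC gain = 47/59 = 0.7966.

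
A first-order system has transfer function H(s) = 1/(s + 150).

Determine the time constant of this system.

For H(s) = 1/(s + 1/τ), the pole is at -1/τ = -150, so τ = 1/150 = 0.0067 s.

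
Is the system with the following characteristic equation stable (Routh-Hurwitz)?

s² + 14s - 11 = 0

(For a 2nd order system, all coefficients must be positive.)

Coefficients: 1, 14, -11. c=-11 not positive, so system is unstable.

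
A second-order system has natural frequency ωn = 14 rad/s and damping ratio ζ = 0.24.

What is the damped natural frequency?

ωd = ωn√(1 - ζ²) = 14√(1 - 0.24²) = 13.59 rad/s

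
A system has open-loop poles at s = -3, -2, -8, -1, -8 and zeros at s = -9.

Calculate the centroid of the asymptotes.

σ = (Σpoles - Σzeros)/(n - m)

σ = (Σpoles - Σzeros)/(n - m) = (-22 - (-9))/(5 - 1) = -13/4 = -3.25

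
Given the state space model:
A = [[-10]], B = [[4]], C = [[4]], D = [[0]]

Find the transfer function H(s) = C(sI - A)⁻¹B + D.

(sI - A)⁻¹ = 1/(s + 10). H(s) = 4 × 4/(s + 10) + 0 = 16/(s + 10).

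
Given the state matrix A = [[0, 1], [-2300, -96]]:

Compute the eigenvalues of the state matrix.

det(A - λI) = λ² - (-96)λ + 2300 = (λ - (-50))(λ - (-46)). Eigenvalues: -50, -46.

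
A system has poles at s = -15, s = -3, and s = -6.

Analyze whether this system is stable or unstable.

All poles are in the left half-plane. System is stable.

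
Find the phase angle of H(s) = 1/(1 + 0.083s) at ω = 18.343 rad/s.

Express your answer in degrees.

Phase = -arctan(ωτ) = -arctan(18.343 × 0.083) = -56.7°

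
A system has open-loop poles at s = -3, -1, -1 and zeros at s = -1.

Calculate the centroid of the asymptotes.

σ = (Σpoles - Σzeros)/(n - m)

σ = (Σpoles - Σzeros)/(n - m) = (-5 - (-1))/(3 - 1) = -4/2 = -2.0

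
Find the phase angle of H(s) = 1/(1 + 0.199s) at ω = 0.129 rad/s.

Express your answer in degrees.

Phase = -arctan(ωτ) = -arctan(0.129 × 0.199) = -1.5°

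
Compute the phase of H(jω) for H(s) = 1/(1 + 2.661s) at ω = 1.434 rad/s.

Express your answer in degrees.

Phase = -arctan(ωτ) = -arctan(1.434 × 2.661) = -75.3°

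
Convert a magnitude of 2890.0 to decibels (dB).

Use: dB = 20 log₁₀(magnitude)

dB = 20 log₁₀(2890.0) = 69.2 dB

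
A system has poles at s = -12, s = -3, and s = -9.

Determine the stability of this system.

All poles are in the left half-plane. System is stable.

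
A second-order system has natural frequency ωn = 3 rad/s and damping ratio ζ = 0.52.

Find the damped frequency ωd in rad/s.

ωd = ωn√(1 - ζ²) = 3√(1 - 0.52²) = 2.56 rad/s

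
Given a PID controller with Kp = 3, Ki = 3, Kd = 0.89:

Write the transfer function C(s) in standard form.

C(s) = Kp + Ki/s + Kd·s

Substituting values: C(s) = 3 + 3/s + 0.89s = (0.89s² + 3s + 3)/s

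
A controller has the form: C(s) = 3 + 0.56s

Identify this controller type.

This is a Proportional-Derivative (PD) controller.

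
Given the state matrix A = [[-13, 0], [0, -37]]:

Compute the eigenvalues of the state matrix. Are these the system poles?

For diagonal matrix, eigenvalues are diagonal entries: λ₁ = -13, λ₂ = -37. Eigenvalues of A = system poles.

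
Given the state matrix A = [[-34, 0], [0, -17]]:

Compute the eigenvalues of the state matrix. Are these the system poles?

For diagonal matrix, eigenvalues are diagonal entries: λ₁ = -34, λ₂ = -17. Eigenvalues of A = system poles.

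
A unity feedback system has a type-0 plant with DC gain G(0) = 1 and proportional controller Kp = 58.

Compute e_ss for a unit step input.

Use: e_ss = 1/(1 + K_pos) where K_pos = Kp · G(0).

K_pos = Kp · G(0) = 58 × 1 = 58. e_ss = 1/(1 + 58) = 0.0169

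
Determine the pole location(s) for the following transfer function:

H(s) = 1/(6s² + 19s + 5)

Discriminant = 19² - 4×6×5 = 361 - 120 = 241 > 0, so two distinct real poles. Using quadratic formula: s = (-19 ± √241)/(2×6) = (-19 ± √241)/12, with √241 ≈ 15.5242. s₁ ≈ -0.2897, s₂ ≈ -2.8770. Poles: s₁ = -0.2897, s₂ = -2.8770.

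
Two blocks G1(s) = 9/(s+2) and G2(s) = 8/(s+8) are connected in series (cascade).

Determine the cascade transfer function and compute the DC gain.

Series: multiply transfer functions. G_eq = 9/(s+2) × 8/(s+8) = 72/((s+2)(s+8)). DC gain = 72/(2×8) = 4.5.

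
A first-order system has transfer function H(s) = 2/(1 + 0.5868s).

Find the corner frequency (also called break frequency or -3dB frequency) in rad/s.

Corner frequency = 1/τ = 1/0.5868 = 1.704 rad/s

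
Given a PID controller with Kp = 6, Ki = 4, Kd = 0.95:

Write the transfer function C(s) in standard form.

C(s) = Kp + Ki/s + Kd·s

Substituting values: C(s) = 6 + 4/s + 0.95s = (0.95s² + 6s + 4)/s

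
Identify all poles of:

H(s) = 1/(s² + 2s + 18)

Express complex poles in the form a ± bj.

Discriminant = 2² - 4×1×18 = 4 - 72 = -68 < 0, so the poles are a complex conjugate pair s = (-2 ± j√68)/(2×1). Real part = -2/(2×1) = -2/2 = -1; imaginary part = ±√68/(2×1) ≈ 4.1231. Poles: s = -1 ± 4.1231j.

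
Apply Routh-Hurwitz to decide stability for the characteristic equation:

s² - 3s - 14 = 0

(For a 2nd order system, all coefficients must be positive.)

Coefficients: 1, -3, -14. b=-3, c=-14 not positive, so system is unstable.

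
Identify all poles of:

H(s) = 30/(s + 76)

Pole is where denominator = 0: s + 76 = 0, so s = -76.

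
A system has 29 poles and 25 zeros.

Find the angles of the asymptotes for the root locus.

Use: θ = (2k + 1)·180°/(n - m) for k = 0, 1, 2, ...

n - m = 29 - 25 = 4. Angles: θk = (2k + 1)·180°/4 = 45°, 135°, 225°, 315°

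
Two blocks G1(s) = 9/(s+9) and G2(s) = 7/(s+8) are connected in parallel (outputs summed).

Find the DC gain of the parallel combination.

Parallel: G_eq = G1 + G2. DC gain = G1(0) + G2(0) = 9/9 + 7/8 = 1 + 0.875 = 1.875.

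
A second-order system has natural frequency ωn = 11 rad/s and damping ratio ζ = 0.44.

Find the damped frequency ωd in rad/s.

ωd = ωn√(1 - ζ²) = 11√(1 - 0.44²) = 9.88 rad/s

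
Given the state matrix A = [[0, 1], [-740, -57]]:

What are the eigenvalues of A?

det(A - λI) = λ² - (-57)λ + 740 = (λ - (-37))(λ - (-20)). Eigenvalues: -37, -20.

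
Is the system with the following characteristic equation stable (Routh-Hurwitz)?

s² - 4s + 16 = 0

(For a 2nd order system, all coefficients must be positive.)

Coefficients: 1, -4, 16. b=-4 not positive, so system is unstable.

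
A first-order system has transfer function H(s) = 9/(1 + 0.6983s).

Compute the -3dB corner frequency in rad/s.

Corner frequency = 1/τ = 1/0.6983 = 1.432 rad/s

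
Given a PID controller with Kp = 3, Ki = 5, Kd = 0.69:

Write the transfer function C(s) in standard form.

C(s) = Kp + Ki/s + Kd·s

Substituting values: C(s) = 3 + 5/s + 0.69s = (0.69s² + 3s + 5)/s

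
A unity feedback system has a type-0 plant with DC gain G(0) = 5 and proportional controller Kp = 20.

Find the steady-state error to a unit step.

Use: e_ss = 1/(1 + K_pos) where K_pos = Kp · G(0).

K_pos = Kp · G(0) = 20 × 5 = 100. e_ss = 1/(1 + 100) = 0.0099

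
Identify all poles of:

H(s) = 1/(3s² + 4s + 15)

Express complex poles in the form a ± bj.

Discriminant = 4² - 4×3×15 = 16 - 180 = -164 < 0, so the poles are a complex conjugate pair s = (-4 ± j√164)/(2×3). Real part = -4/(2×3) = -4/6 ≈ -0.6667; imaginary part = ±√164/(2×3) ≈ 2.1344. Poles: s = -0.6667 ± 2.1344j.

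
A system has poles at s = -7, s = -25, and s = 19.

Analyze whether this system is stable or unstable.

Pole(s) at s = 19 are not in the left half-plane. System is unstable.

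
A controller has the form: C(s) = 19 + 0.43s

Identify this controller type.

This is a Proportional-Derivative (PD) controller.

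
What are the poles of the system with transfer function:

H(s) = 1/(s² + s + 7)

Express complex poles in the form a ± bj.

Discriminant = 1² - 4×1×7 = 1 - 28 = -27 < 0, so the poles are a complex conjugate pair s = (-1 ± j√27)/(2×1). Real part = -1/(2×1) = -1/2 = -0.5; imaginary part = ±√27/(2×1) ≈ 2.5981. Poles: s = -0.5 ± 2.5981j.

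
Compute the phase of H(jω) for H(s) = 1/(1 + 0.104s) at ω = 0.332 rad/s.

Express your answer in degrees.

Phase = -arctan(ωτ) = -arctan(0.332 × 0.104) = -2.0°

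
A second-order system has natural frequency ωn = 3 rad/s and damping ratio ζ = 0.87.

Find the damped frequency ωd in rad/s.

ωd = ωn√(1 - ζ²) = 3√(1 - 0.87²) = 1.48 rad/s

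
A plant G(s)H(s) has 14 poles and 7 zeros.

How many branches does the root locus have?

Root locus has n branches where n = number of poles = 14.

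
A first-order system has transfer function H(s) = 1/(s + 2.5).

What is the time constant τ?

For H(s) = 1/(s + 1/τ), the pole is at -1/τ = -2.5, so τ = 1/2.5 = 0.4 s.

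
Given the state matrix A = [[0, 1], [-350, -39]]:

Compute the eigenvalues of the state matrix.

det(A - λI) = λ² - (-39)λ + 350 = (λ - (-25))(λ - (-14)). Eigenvalues: -25, -14.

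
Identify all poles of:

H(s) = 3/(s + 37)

Pole is where denominator = 0: s + 37 = 0, so s = -37.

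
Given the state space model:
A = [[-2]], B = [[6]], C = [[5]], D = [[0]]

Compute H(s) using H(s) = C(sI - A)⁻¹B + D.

(sI - A)⁻¹ = 1/(s + 2). H(s) = 5 × 6/(s + 2) + 0 = 30/(s + 2).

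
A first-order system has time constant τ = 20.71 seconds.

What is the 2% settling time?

For first-order system, 2% settling time ≈ 4τ = 4 × 20.71 = 82.84 s.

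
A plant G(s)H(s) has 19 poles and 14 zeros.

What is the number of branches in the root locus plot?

Root locus has n branches where n = number of poles = 19.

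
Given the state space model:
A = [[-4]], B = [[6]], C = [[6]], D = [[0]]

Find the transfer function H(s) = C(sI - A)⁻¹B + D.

(sI - A)⁻¹ = 1/(s + 4). H(s) = 6 × 6/(s + 4) + 0 = 36/(s + 4).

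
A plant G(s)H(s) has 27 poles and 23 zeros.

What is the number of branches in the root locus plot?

Root locus has n branches where n = number of poles = 27.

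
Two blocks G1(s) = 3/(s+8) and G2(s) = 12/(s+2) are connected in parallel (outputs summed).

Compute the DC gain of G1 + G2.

Parallel: G_eq = G1 + G2. DC gain = G1(0) + G2(0) = 3/8 + 12/2 = 0.375 + 6 = 6.375.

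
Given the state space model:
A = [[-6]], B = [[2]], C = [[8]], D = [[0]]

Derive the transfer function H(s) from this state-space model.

(sI - A)⁻¹ = 1/(s + 6). H(s) = 8 × 2/(s + 6) + 0 = 16/(s + 6).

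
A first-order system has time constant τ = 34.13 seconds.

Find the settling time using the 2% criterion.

For first-order system, 2% settling time ≈ 4τ = 4 × 34.13 = 136.52 s.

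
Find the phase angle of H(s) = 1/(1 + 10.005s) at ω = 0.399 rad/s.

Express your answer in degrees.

Phase = -arctan(ωτ) = -arctan(0.399 × 10.005) = -75.9°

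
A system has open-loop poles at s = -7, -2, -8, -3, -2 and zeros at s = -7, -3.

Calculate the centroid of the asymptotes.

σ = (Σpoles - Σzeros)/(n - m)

σ = (Σpoles - Σzeros)/(n - m) = (-22 - (-10))/(5 - 2) = -12/3 = -4.0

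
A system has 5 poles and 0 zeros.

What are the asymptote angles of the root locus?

n - m = 5 - 0 = 5. Angles: θk = (2k + 1)·180°/5 = 36°, 108°, 180°, 252°, 324°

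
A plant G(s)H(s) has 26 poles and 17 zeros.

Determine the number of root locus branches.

Root locus has n branches where n = number of poles = 26.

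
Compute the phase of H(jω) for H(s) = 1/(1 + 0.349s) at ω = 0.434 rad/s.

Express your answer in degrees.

Phase = -arctan(ωτ) = -arctan(0.434 × 0.349) = -8.6°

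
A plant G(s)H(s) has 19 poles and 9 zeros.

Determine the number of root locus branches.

Root locus has n branches where n = number of poles = 19.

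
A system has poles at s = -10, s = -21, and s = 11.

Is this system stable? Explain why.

Pole(s) at s = 11 are not in the left half-plane. System is unstable.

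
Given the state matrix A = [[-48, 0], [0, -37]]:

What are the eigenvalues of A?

For diagonal matrix, eigenvalues are diagonal entries: λ₁ = -48, λ₂ = -37.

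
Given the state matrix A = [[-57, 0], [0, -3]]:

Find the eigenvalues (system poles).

For diagonal matrix, eigenvalues are diagonal entries: λ₁ = -57, λ₂ = -3.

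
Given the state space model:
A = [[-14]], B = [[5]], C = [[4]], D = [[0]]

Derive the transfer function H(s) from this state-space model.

(sI - A)⁻¹ = 1/(s + 14). H(s) = 4 × 5/(s + 14) + 0 = 20/(s + 14).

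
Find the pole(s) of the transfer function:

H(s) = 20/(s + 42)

Pole is where denominator = 0: s + 42 = 0, so s = -42.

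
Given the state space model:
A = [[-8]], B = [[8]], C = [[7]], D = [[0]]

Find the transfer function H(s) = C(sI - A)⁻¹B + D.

(sI - A)⁻¹ = 1/(s + 8). H(s) = 7 × 8/(s + 8) + 0 = 56/(s + 8).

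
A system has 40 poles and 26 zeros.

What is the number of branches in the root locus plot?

Root locus has n branches where n = number of poles = 40.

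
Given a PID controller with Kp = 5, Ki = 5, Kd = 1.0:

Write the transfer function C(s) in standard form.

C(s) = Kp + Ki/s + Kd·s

Substituting values: C(s) = 5 + 5/s + 1.0s = (s² + 5s + 5)/s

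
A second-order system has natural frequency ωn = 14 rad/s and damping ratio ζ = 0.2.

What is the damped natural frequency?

ωd = ωn√(1 - ζ²) = 14√(1 - 0.2²) = 13.72 rad/s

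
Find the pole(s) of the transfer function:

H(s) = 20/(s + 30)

Pole is where denominator = 0: s + 30 = 0, so s = -30.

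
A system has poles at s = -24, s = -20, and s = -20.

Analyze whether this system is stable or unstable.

All poles are in the left half-plane. System is stable.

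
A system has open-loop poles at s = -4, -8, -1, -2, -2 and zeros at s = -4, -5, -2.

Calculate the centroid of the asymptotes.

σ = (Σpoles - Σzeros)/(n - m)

σ = (Σpoles - Σzeros)/(n - m) = (-17 - (-11))/(5 - 3) = -6/2 = -3.0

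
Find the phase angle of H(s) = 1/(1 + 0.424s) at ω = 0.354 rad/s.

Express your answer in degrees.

Phase = -arctan(ωτ) = -arctan(0.354 × 0.424) = -8.5°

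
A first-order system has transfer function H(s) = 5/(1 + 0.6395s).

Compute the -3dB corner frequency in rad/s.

Corner frequency = 1/τ = 1/0.6395 = 1.564 rad/s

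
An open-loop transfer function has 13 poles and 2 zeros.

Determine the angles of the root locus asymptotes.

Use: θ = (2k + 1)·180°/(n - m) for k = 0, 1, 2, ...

n - m = 13 - 2 = 11. Angles: θk = (2k + 1)·180°/11 = 16.36°, 49.09°, 81.82°, 114.55°, 147.27°, 180°, 212.73°, 245.45°, 278.18°, 310.91°, 343.64°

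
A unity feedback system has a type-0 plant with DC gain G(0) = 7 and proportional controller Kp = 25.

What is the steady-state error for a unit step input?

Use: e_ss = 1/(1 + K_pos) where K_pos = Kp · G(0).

K_pos = Kp · G(0) = 25 × 7 = 175. e_ss = 1/(1 + 175) = 0.0057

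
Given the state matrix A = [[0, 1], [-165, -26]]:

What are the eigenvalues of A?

det(A - λI) = λ² - (-26)λ + 165 = (λ - (-11))(λ - (-15)). Eigenvalues: -11, -15.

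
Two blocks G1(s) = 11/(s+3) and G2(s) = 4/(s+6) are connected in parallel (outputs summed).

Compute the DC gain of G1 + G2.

Parallel: G_eq = G1 + G2. DC gain = G1(0) + G2(0) = 11/3 + 4/6 = 3.6667 + 0.6667 = 4.3333.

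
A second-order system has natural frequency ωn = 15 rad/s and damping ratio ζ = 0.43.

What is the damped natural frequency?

ωd = ωn√(1 - ζ²) = 15√(1 - 0.43²) = 13.54 rad/s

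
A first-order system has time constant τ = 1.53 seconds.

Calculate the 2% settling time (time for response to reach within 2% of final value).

For first-order system, 2% settling time ≈ 4τ = 4 × 1.53 = 6.12 s.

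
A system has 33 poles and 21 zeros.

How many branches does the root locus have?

Root locus has n branches where n = number of poles = 33.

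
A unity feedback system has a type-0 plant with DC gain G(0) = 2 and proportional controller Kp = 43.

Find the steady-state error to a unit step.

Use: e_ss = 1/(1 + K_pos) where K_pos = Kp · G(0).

K_pos = Kp · G(0) = 43 × 2 = 86. e_ss = 1/(1 + 86) = 0.0115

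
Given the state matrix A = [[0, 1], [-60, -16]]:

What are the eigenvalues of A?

det(A - λI) = λ² - (-16)λ + 60 = (λ - (-6))(λ - (-10)). Eigenvalues: -6, -10.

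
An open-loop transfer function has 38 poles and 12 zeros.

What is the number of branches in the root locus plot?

Root locus has n branches where n = number of poles = 38.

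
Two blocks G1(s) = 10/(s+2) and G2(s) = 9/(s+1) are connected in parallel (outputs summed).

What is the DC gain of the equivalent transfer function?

Parallel: G_eq = G1 + G2. DC gain = G1(0) + G2(0) = 10/2 + 9/1 = 5 + 9 = 14.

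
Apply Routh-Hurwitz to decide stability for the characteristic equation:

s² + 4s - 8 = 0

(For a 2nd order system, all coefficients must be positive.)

Coefficients: 1, 4, -8. c=-8 not positive, so system is unstable.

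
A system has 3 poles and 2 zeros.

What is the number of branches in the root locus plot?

Root locus has n branches where n = number of poles = 3.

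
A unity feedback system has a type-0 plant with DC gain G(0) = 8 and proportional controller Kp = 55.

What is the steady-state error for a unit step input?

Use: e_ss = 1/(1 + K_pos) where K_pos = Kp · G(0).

K_pos = Kp · G(0) = 55 × 8 = 440. e_ss = 1/(1 + 440) = 0.0023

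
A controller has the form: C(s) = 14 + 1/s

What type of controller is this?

This is a Proportional-Integral (PI) controller.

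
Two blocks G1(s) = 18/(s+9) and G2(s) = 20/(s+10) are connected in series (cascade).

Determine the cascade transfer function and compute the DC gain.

Series: multiply transfer functions. G_eq = 18/(s+9) × 20/(s+10) = 360/((s+9)(s+10)). DC gain = 360/(9×10) = 4.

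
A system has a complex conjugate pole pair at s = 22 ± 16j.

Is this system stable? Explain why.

Real part of poles is 22 (> 0, right half-plane). Unstable.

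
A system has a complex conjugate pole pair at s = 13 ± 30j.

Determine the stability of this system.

Real part of poles is 13 (> 0, right half-plane). Unstable.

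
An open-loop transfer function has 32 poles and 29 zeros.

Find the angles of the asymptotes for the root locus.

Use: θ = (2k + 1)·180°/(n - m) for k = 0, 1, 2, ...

n - m = 32 - 29 = 3. Angles: θk = (2k + 1)·180°/3 = 60°, 180°, 300°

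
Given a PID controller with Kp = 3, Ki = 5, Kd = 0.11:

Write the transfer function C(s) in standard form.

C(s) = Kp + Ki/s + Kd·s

Substituting values: C(s) = 3 + 5/s + 0.11s = (0.11s² + 3s + 5)/s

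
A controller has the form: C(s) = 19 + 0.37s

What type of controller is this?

This is a Proportional-Derivative (PD) controller.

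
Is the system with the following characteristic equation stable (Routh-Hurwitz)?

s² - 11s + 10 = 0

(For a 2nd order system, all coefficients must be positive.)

Coefficients: 1, -11, 10. b=-11 not positive, so system is unstable.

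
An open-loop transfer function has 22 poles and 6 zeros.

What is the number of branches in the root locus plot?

Root locus has n branches where n = number of poles = 22.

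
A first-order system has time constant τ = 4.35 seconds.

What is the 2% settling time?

For first-order system, 2% settling time ≈ 4τ = 4 × 4.35 = 17.4 s.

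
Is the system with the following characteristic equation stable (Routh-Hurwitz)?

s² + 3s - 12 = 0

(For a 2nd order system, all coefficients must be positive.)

Coefficients: 1, 3, -12. c=-12 not positive, so system is unstable.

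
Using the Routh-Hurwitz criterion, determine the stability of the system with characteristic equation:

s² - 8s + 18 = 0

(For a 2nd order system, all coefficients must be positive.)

Coefficients: 1, -8, 18. b=-8 not positive, so system is unstable.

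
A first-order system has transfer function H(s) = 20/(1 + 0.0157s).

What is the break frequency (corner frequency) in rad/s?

Corner frequency = 1/τ = 1/0.0157 = 63.694 rad/s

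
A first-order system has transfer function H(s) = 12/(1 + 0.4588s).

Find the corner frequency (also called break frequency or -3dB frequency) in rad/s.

Corner frequency = 1/τ = 1/0.4588 = 2.18 rad/s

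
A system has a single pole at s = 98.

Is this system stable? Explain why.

Pole at s = 98 is in the right half-plane. Unstable.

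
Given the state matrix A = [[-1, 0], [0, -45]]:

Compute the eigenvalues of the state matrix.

For diagonal matrix, eigenvalues are diagonal entries: λ₁ = -1, λ₂ = -45.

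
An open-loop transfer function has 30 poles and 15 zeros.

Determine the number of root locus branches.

Root locus has n branches where n = number of poles = 30.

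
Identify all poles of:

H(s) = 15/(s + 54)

Pole is where denominator = 0: s + 54 = 0, so s = -54.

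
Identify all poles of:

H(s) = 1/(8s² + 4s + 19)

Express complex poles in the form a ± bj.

Discriminant = 4² - 4×8×19 = 16 - 608 = -592 < 0, so the poles are a complex conjugate pair s = (-4 ± j√592)/(2×8). Real part = -4/(2×8) = -4/16 = -0.25; imaginary part = ±√592/(2×8) ≈ 1.5207. Poles: s = -0.25 ± 1.5207j.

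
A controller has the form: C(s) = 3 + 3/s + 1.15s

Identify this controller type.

This is a Proportional-Integral-Derivative (PID) controller.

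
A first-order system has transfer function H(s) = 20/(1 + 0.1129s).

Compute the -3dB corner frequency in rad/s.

Corner frequency = 1/τ = 1/0.1129 = 8.857 rad/s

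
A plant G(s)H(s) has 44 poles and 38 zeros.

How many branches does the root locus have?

Root locus has n branches where n = number of poles = 44.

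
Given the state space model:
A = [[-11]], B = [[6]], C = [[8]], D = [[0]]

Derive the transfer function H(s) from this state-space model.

(sI - A)⁻¹ = 1/(s + 11). H(s) = 8 × 6/(s + 11) + 0 = 48/(s + 11).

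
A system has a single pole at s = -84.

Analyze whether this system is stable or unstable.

Pole at s = -84 is in the left half-plane. Stable.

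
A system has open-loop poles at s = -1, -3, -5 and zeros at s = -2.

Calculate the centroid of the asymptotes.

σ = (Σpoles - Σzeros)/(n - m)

σ = (Σpoles - Σzeros)/(n - m) = (-9 - (-2))/(3 - 1) = -7/2 = -3.5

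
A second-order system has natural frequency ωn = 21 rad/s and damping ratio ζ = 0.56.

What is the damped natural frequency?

ωd = ωn√(1 - ζ²) = 21√(1 - 0.56²) = 17.4 rad/s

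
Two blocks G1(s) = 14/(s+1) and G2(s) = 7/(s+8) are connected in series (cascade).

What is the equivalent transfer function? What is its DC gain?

Series: multiply transfer functions. G_eq = 14/(s+1) × 7/(s+8) = 98/((s+1)(s+8)). DC gain = 98/(1×8) = 12.25.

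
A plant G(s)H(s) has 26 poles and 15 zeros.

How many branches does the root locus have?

Root locus has n branches where n = number of poles = 26.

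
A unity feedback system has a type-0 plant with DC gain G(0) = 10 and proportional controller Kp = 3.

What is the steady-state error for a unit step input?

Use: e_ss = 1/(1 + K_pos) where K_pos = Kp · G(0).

K_pos = Kp · G(0) = 3 × 10 = 30. e_ss = 1/(1 + 30) = 0.0323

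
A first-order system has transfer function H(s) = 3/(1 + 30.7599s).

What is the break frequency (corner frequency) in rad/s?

Corner frequency = 1/τ = 1/30.7599 = 0.033 rad/s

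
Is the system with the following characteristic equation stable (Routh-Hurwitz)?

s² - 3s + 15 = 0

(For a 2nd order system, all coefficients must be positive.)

Coefficients: 1, -3, 15. b=-3 not positive, so system is unstable.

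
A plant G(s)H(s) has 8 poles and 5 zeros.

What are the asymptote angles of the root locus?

n - m = 8 - 5 = 3. Angles: θk = (2k + 1)·180°/3 = 60°, 180°, 300°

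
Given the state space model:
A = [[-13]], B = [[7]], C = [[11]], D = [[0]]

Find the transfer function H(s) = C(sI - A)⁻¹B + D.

(sI - A)⁻¹ = 1/(s + 13). H(s) = 11 × 7/(s + 13) + 0 = 77/(s + 13).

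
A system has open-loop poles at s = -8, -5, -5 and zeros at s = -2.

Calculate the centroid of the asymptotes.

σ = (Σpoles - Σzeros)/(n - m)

σ = (Σpoles - Σzeros)/(n - m) = (-18 - (-2))/(3 - 1) = -16/2 = -8.0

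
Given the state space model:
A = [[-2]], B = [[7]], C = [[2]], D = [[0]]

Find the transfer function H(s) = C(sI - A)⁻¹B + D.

(sI - A)⁻¹ = 1/(s + 2). H(s) = 2 × 7/(s + 2) + 0 = 14/(s + 2).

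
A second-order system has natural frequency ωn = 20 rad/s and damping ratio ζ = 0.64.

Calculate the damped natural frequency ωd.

ωd = ωn√(1 - ζ²) = 20√(1 - 0.64²) = 15.37 rad/s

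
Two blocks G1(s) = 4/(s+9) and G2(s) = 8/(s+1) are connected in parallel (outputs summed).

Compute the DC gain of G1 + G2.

Parallel: G_eq = G1 + G2. DC gain = G1(0) + G2(0) = 4/9 + 8/1 = 0.4444 + 8 = 8.4444.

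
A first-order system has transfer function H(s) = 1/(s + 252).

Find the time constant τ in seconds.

For H(s) = 1/(s + 1/τ), the pole is at -1/τ = -252, so τ = 1/252 = 0.0040 s.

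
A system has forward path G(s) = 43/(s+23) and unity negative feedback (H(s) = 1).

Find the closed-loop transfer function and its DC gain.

T(s) = G/(1+GH) = [43/(s+23)] / [1 + 43/(s+23)] = 43/(s+23+43) = 43/(s+66). DC gain = 43/66 = 0.6515.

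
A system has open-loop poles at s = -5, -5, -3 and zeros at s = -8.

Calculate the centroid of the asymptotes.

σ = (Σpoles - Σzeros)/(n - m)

σ = (Σpoles - Σzeros)/(n - m) = (-13 - (-8))/(3 - 1) = -5/2 = -2.5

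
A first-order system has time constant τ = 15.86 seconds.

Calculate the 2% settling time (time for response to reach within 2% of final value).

For first-order system, 2% settling time ≈ 4τ = 4 × 15.86 = 63.44 s.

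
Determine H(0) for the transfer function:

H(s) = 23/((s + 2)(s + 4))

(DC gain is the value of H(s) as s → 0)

DC gain = H(0) = 23/(2 × 4) = 23/8 = 2.875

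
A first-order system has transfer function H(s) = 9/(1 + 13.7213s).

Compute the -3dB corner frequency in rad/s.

Corner frequency = 1/τ = 1/13.7213 = 0.073 rad/s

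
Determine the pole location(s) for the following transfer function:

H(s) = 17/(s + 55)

Pole is where denominator = 0: s + 55 = 0, so s = -55.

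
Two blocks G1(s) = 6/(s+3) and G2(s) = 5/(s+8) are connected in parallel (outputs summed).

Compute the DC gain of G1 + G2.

Parallel: G_eq = G1 + G2. DC gain = G1(0) + G2(0) = 6/3 + 5/8 = 2 + 0.625 = 2.625.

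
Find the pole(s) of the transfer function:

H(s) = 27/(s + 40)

Pole is where denominator = 0: s + 40 = 0, so s = -40.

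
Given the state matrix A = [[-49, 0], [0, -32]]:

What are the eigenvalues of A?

For diagonal matrix, eigenvalues are diagonal entries: λ₁ = -49, λ₂ = -32.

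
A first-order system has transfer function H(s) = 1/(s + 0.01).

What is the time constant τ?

For H(s) = 1/(s + 1/τ), the pole is at -1/τ = -0.01, so τ = 1/0.01 = 100 s.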